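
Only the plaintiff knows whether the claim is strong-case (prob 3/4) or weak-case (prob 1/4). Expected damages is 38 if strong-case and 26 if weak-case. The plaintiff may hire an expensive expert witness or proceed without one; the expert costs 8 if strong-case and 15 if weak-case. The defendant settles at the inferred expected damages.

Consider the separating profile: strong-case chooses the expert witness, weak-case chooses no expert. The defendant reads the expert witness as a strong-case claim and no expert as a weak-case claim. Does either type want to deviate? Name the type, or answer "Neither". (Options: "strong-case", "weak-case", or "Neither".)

Neither

The expert witness pays 38; no expert pays 26.
strong-case: assigned the expert witness, nets 38 − 8 = 30; deviating to no expert nets 26.
weak-case: assigned no expert, nets 26; deviating to the expert witness nets 38 − 15 = 23.
Both types strictly prefer their assigned action; no profitable deviation.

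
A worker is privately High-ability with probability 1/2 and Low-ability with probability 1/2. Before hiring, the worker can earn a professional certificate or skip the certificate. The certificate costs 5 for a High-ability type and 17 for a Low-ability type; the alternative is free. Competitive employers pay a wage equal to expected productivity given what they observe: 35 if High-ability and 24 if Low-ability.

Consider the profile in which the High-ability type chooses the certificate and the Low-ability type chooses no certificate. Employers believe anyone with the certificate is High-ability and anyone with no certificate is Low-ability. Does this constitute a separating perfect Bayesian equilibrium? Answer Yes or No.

Under these beliefs, the certificate earns wage 35 and no certificate earns wage 24.
High-ability: the certificate nets 35 − 5 = 30; no certificate nets 24. High-ability prefers the certificate.
Low-ability: the certificate nets 35 − 17 = 18; no certificate nets 24. Low-ability prefers no certificate.
Neither type deviates, so the separating profile is an equilibrium.

Yes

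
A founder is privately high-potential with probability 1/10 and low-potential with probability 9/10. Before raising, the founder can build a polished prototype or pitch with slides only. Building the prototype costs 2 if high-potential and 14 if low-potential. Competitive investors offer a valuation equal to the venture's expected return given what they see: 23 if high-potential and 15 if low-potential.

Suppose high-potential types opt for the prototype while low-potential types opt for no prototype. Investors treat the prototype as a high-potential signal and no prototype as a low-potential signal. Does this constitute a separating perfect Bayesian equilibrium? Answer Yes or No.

Under these beliefs, the prototype earns valuation 23 and no prototype earns valuation 15.
high-potential: the prototype nets 23 − 2 = 21; no prototype nets 15. high-potential prefers the prototype.
low-potential: the prototype nets 23 − 14 = 9; no prototype nets 15. low-potential prefers no prototype.
Neither type deviates, so the separating profile is an equilibrium.

Yes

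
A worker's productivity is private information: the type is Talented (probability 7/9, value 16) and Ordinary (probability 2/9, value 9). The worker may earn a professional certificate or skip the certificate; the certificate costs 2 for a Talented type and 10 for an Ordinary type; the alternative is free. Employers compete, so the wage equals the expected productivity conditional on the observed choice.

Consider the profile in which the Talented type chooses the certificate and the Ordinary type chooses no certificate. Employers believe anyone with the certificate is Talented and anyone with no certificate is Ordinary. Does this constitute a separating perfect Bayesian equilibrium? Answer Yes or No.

Yes

Under these beliefs, the certificate earns wage 16 and no certificate earns wage 9.
Talented: the certificate nets 16 − 2 = 14; no certificate nets 9. Talented prefers the certificate.
Ordinary: the certificate nets 16 − 10 = 6; no certificate nets 9. Ordinary prefers no certificate.
Neither type deviates, so the separating profile is an equilibrium.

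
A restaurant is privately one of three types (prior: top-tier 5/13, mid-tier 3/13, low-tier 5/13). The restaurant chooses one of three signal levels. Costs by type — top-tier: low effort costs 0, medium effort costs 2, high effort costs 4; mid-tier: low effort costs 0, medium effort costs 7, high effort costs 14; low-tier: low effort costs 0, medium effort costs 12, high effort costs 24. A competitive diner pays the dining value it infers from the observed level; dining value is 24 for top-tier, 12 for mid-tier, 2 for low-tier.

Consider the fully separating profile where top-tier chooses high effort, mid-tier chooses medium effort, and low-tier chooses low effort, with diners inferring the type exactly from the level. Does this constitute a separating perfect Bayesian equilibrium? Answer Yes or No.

No

Separating price premiums: high effort → 24, medium effort → 12, low effort → 2.
top-tier (assigned high effort): low effort: 2 − 0 = 2; medium effort: 12 − 2 = 10; high effort: 24 − 4 = 20. top-tier stays.
mid-tier (assigned medium effort): low effort: 2 − 0 = 2; medium effort: 12 − 7 = 5; high effort: 24 − 14 = 10. mid-tier prefers high effort.
low-tier (assigned low effort): low effort: 2 − 0 = 2; medium effort: 12 − 12 = 0; high effort: 24 − 24 = 0. low-tier stays.
At least one type deviates; the separating profile fails.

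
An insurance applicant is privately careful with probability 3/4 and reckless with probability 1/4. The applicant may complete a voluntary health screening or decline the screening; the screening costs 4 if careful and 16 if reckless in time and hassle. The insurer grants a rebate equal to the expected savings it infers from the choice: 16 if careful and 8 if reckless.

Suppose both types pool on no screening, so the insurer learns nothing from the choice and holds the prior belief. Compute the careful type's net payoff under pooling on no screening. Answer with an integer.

14

Pooled rebate = 3/4·16 + 1/4·8 = 14.
careful pays no cost for no screening, so net payoff = 14.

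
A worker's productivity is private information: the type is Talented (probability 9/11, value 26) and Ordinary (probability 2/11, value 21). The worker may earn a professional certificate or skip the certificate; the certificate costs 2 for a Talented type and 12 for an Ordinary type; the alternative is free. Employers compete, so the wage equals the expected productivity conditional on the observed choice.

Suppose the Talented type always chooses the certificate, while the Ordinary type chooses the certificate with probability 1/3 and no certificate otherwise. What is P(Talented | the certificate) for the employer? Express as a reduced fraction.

27/29

P(the certificate) = (9/11)·1 + (2/11)·(1/3) = 29/33.
By Bayes' rule, P(Talented | the certificate) = (9/11) / (29/33) = 27/29.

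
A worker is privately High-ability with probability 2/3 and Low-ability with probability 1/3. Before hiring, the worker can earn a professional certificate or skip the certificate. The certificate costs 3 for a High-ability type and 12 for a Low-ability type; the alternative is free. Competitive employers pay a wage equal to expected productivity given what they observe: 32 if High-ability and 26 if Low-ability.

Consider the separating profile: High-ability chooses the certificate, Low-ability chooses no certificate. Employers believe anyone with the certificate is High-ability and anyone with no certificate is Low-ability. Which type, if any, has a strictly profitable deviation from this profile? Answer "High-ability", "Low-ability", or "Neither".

Neither

The certificate pays 32; no certificate pays 26.
High-ability: assigned the certificate, nets 32 − 3 = 29; deviating to no certificate nets 26.
Low-ability: assigned no certificate, nets 26; deviating to the certificate nets 32 − 12 = 20.
Both types strictly prefer their assigned action; no profitable deviation.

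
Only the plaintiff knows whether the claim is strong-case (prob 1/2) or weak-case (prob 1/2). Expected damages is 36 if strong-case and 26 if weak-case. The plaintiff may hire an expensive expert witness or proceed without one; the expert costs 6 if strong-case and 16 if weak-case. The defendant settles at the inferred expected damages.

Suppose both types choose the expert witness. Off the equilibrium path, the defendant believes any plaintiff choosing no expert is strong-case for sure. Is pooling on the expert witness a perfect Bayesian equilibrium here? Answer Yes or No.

No

On path, the defendant holds the prior and pays 1/2·36 + 1/2·26 = 31. Off path (no expert), believing strong-case, it pays 36.
strong-case: the expert witness nets 31 − 6 = 25; no expert nets 36. strong-case would deviate.
weak-case: the expert witness nets 31 − 16 = 15; no expert nets 36. weak-case would deviate.
A type deviates, so pooling fails.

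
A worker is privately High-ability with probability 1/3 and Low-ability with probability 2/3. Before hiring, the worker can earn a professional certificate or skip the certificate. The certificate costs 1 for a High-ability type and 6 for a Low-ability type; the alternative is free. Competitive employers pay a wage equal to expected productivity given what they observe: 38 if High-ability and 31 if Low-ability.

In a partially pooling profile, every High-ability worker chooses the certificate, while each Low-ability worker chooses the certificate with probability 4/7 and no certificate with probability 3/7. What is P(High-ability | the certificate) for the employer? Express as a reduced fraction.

7/15

P(the certificate) = (1/3)·1 + (2/3)·(4/7) = 5/7.
By Bayes' rule, P(High-ability | the certificate) = (1/3) / (5/7) = 7/15.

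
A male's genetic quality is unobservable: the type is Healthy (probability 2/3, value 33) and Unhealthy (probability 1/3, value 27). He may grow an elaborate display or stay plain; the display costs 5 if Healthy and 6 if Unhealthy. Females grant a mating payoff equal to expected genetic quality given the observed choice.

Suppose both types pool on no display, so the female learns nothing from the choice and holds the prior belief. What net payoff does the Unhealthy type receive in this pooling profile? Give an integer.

Pooled mating payoff = 2/3·33 + 1/3·27 = 31.
Unhealthy pays no cost for no display, so net payoff = 31.

31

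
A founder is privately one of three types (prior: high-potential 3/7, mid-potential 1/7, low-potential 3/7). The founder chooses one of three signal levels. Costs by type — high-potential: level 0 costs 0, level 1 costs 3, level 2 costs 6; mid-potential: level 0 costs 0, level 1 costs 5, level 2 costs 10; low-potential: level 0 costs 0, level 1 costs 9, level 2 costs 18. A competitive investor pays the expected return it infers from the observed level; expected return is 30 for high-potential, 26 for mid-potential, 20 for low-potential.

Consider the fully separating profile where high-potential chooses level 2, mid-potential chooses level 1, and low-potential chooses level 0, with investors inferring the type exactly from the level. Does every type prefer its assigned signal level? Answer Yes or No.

Yes

Separating valuations: level 2 → 30, level 1 → 26, level 0 → 20.
high-potential (assigned level 2): level 0: 20 − 0 = 20; level 1: 26 − 3 = 23; level 2: 30 − 6 = 24. high-potential stays.
mid-potential (assigned level 1): level 0: 20 − 0 = 20; level 1: 26 − 5 = 21; level 2: 30 − 10 = 20. mid-potential stays.
low-potential (assigned level 0): level 0: 20 − 0 = 20; level 1: 26 − 9 = 17; level 2: 30 − 18 = 12. low-potential stays.
Every type prefers its assigned level; separation holds.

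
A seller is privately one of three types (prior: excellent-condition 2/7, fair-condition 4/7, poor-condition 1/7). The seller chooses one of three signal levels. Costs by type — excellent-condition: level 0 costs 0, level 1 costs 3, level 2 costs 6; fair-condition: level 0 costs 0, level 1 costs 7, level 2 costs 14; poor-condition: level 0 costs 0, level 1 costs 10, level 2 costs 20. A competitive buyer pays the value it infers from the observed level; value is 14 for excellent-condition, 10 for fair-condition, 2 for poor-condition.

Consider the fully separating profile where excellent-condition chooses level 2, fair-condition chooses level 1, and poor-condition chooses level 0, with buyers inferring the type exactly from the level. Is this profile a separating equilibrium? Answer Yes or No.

Yes

Separating prices: level 2 → 14, level 1 → 10, level 0 → 2.
excellent-condition (assigned level 2): level 0: 2 − 0 = 2; level 1: 10 − 3 = 7; level 2: 14 − 6 = 8. excellent-condition stays.
fair-condition (assigned level 1): level 0: 2 − 0 = 2; level 1: 10 − 7 = 3; level 2: 14 − 14 = 0. fair-condition stays.
poor-condition (assigned level 0): level 0: 2 − 0 = 2; level 1: 10 − 10 = 0; level 2: 14 − 20 = -6. poor-condition stays.
Every type prefers its assigned level; separation holds.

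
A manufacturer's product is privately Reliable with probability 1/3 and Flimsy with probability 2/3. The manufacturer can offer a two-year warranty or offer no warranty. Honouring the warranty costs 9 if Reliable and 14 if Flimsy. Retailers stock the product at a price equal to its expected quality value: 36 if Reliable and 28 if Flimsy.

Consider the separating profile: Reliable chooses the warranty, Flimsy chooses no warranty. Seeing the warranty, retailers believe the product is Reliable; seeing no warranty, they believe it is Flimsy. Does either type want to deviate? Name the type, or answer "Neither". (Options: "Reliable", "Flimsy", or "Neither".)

The warranty pays 36; no warranty pays 28.
Reliable: assigned the warranty, nets 36 − 9 = 27; deviating to no warranty nets 28.
Flimsy: assigned no warranty, nets 28; deviating to the warranty nets 36 − 14 = 22.
The Reliable type gains 1 by deviating.

Reliable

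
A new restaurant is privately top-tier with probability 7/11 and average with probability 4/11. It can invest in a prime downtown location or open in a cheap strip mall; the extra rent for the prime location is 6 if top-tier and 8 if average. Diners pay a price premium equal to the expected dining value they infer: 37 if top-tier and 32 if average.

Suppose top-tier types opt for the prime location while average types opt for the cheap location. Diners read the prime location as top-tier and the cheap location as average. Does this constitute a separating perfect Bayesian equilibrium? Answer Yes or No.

Under these beliefs, the prime location earns price premium 37 and the cheap location earns price premium 32.
top-tier: the prime location nets 37 − 6 = 31; the cheap location nets 32. top-tier would deviate to the cheap location.
average: the prime location nets 37 − 8 = 29; the cheap location nets 32. average prefers the cheap location.
top-tier has a profitable deviation, so the profile is not an equilibrium.

No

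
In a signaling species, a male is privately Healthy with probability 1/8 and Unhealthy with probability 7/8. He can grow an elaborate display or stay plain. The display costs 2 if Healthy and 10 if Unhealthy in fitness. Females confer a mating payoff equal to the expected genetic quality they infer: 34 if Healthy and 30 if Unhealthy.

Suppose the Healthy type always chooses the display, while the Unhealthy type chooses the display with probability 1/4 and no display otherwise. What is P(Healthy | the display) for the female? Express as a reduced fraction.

P(the display) = (1/8)·1 + (7/8)·(1/4) = 11/32.
By Bayes' rule, P(Healthy | the display) = (1/8) / (11/32) = 4/11.

4/11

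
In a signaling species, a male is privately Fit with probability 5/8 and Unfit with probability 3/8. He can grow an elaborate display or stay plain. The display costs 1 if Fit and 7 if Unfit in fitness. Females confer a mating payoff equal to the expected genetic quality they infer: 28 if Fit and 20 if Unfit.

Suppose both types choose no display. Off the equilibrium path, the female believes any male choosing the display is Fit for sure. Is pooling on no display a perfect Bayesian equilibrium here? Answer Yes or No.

No

On path, the female holds the prior and pays 5/8·28 + 3/8·20 = 25. Off path (the display), believing Fit, it pays 28.
Fit: no display nets 25; the display nets 28 − 1 = 27. Fit would deviate.
Unfit: no display nets 25; the display nets 28 − 7 = 21. Unfit stays.
A type deviates, so pooling fails.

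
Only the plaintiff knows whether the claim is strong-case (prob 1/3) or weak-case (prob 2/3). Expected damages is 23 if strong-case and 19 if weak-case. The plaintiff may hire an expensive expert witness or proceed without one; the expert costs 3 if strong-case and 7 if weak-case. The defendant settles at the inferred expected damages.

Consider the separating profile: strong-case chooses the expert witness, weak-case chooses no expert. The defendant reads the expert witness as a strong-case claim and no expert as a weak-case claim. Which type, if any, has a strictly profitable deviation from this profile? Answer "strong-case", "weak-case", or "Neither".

The expert witness pays 23; no expert pays 19.
strong-case: assigned the expert witness, nets 23 − 3 = 20; deviating to no expert nets 19.
weak-case: assigned no expert, nets 19; deviating to the expert witness nets 23 − 7 = 16.
Both types strictly prefer their assigned action; no profitable deviation.

Neither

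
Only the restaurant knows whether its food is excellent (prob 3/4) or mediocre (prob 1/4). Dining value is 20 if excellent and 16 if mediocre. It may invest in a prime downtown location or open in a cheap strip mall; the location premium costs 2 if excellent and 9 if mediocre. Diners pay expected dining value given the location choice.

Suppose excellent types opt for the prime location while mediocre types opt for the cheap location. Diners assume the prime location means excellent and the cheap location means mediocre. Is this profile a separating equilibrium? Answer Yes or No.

Yes

Under these beliefs, the prime location earns price premium 20 and the cheap location earns price premium 16.
excellent: the prime location nets 20 − 2 = 18; the cheap location nets 16. excellent prefers the prime location.
mediocre: the prime location nets 20 − 9 = 11; the cheap location nets 16. mediocre prefers the cheap location.
Neither type deviates, so the separating profile is an equilibrium.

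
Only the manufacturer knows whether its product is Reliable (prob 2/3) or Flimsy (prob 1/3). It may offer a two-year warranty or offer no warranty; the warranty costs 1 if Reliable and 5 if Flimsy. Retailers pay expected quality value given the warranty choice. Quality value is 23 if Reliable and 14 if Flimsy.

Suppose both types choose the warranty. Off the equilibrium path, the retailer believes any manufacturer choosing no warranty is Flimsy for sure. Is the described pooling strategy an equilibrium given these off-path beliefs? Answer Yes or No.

Yes

On path, the retailer holds the prior and pays 2/3·23 + 1/3·14 = 20. Off path (no warranty), believing Flimsy, it pays 14.
Reliable: the warranty nets 20 − 1 = 19; no warranty nets 14. Reliable stays.
Flimsy: the warranty nets 20 − 5 = 15; no warranty nets 14. Flimsy stays.
No type deviates, so pooling is sustained.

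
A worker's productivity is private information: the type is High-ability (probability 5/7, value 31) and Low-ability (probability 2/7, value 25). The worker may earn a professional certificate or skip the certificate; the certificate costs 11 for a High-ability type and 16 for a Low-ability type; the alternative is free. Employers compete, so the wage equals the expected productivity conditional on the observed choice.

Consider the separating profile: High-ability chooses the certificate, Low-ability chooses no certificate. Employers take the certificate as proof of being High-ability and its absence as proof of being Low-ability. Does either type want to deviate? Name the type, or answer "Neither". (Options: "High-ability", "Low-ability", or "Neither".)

The certificate pays 31; no certificate pays 25.
High-ability: assigned the certificate, nets 31 − 11 = 20; deviating to no certificate nets 25.
Low-ability: assigned no certificate, nets 25; deviating to the certificate nets 31 − 16 = 15.
The High-ability type gains 5 by deviating.

High-ability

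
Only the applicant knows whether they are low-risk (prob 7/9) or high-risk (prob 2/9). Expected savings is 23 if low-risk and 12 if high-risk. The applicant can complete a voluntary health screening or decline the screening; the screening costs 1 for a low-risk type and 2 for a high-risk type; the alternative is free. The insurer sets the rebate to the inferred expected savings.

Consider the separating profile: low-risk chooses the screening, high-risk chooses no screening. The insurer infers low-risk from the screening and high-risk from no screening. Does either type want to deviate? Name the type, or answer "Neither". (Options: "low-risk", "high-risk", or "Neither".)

The screening pays 23; no screening pays 12.
low-risk: assigned the screening, nets 23 − 1 = 22; deviating to no screening nets 12.
high-risk: assigned no screening, nets 12; deviating to the screening nets 23 − 2 = 21.
The high-risk type gains 9 by deviating.

high-risk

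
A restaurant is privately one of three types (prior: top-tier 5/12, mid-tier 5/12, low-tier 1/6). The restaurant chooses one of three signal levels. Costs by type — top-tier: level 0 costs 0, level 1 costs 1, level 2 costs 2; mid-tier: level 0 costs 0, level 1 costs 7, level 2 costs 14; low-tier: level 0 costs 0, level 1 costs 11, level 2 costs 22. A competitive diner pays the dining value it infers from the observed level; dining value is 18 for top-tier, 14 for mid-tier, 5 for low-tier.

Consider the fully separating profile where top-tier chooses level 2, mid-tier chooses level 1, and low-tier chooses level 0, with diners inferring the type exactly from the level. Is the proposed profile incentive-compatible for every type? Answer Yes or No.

Separating price premiums: level 2 → 18, level 1 → 14, level 0 → 5.
top-tier (assigned level 2): level 0: 5 − 0 = 5; level 1: 14 − 1 = 13; level 2: 18 − 2 = 16. top-tier stays.
mid-tier (assigned level 1): level 0: 5 − 0 = 5; level 1: 14 − 7 = 7; level 2: 18 − 14 = 4. mid-tier stays.
low-tier (assigned level 0): level 0: 5 − 0 = 5; level 1: 14 − 11 = 3; level 2: 18 − 22 = -4. low-tier stays.
Every type prefers its assigned level; separation holds.

Yes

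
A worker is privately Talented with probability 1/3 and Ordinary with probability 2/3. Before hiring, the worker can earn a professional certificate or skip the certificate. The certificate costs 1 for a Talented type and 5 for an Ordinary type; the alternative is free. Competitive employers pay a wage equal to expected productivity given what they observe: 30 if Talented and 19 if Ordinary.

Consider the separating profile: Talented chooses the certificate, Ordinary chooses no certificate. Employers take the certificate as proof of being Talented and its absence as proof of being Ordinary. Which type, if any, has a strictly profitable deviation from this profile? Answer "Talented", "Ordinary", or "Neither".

The certificate pays 30; no certificate pays 19.
Talented: assigned the certificate, nets 30 − 1 = 29; deviating to no certificate nets 19.
Ordinary: assigned no certificate, nets 19; deviating to the certificate nets 30 − 5 = 25.
The Ordinary type gains 6 by deviating.

Ordinary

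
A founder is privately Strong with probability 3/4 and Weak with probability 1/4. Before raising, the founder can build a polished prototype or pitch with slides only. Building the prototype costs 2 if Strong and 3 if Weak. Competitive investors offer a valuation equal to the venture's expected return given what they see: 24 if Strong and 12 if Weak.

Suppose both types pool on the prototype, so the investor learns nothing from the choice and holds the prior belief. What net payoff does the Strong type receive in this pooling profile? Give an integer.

Pooled valuation = 3/4·24 + 1/4·12 = 21.
Strong pays cost 2 for the prototype, so net payoff = 21 − 2 = 19.

19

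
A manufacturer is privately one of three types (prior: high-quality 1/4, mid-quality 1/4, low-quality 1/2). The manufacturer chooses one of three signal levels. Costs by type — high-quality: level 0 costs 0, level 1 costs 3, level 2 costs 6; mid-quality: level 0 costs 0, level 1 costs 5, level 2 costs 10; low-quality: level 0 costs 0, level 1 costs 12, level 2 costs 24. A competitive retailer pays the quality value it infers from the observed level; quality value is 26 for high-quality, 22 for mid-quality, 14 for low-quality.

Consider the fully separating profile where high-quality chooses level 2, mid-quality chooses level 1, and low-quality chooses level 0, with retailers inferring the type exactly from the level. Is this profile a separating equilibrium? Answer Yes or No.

Yes

Separating prices: level 2 → 26, level 1 → 22, level 0 → 14.
high-quality (assigned level 2): level 0: 14 − 0 = 14; level 1: 22 − 3 = 19; level 2: 26 − 6 = 20. high-quality stays.
mid-quality (assigned level 1): level 0: 14 − 0 = 14; level 1: 22 − 5 = 17; level 2: 26 − 10 = 16. mid-quality stays.
low-quality (assigned level 0): level 0: 14 − 0 = 14; level 1: 22 − 12 = 10; level 2: 26 − 24 = 2. low-quality stays.
Every type prefers its assigned level; separation holds.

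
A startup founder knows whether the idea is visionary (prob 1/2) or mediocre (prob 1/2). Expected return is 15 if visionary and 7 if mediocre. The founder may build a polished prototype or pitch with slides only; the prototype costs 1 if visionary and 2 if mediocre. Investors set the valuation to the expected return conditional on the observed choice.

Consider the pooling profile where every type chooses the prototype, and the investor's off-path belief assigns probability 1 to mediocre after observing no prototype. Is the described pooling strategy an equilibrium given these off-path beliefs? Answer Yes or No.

On path, the investor holds the prior and pays 1/2·15 + 1/2·7 = 11. Off path (no prototype), believing mediocre, it pays 7.
visionary: the prototype nets 11 − 1 = 10; no prototype nets 7. visionary stays.
mediocre: the prototype nets 11 − 2 = 9; no prototype nets 7. mediocre stays.
No type deviates, so pooling is sustained.

Yes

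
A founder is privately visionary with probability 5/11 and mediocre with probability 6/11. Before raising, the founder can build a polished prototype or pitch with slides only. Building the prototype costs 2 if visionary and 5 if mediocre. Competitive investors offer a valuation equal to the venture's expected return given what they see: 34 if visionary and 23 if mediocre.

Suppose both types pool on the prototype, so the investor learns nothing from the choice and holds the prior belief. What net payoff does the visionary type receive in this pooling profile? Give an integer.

26

Pooled valuation = 5/11·34 + 6/11·23 = 28.
visionary pays cost 2 for the prototype, so net payoff = 28 − 2 = 26.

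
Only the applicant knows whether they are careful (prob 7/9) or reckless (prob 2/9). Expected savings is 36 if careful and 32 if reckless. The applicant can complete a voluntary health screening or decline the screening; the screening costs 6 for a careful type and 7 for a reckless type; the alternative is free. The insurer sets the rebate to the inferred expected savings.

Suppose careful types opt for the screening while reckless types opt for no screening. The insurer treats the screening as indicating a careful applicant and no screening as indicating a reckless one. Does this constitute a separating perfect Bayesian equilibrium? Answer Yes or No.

Under these beliefs, the screening earns rebate 36 and no screening earns rebate 32.
careful: the screening nets 36 − 6 = 30; no screening nets 32. careful would deviate to no screening.
reckless: the screening nets 36 − 7 = 29; no screening nets 32. reckless prefers no screening.
careful has a profitable deviation, so the profile is not an equilibrium.

No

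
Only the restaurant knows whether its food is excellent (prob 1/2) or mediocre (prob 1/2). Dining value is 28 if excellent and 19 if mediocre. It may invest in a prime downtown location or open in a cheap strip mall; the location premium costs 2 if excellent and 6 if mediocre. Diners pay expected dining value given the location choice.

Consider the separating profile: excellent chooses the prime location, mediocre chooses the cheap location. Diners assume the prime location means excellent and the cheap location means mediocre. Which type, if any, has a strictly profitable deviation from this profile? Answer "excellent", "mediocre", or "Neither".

mediocre

The prime location pays 28; the cheap location pays 19.
excellent: assigned the prime location, nets 28 − 2 = 26; deviating to the cheap location nets 19.
mediocre: assigned the cheap location, nets 19; deviating to the prime location nets 28 − 6 = 22.
The mediocre type gains 3 by deviating.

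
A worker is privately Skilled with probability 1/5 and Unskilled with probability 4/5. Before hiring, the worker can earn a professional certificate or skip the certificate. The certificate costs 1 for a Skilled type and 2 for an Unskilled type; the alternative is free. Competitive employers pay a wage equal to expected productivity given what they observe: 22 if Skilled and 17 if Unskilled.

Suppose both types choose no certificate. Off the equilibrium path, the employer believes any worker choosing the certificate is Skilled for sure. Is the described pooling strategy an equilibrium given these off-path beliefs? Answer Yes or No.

No

On path, the employer holds the prior and pays 1/5·22 + 4/5·17 = 18. Off path (the certificate), believing Skilled, it pays 22.
Skilled: no certificate nets 18; the certificate nets 22 − 1 = 21. Skilled would deviate.
Unskilled: no certificate nets 18; the certificate nets 22 − 2 = 20. Unskilled would deviate.
A type deviates, so pooling fails.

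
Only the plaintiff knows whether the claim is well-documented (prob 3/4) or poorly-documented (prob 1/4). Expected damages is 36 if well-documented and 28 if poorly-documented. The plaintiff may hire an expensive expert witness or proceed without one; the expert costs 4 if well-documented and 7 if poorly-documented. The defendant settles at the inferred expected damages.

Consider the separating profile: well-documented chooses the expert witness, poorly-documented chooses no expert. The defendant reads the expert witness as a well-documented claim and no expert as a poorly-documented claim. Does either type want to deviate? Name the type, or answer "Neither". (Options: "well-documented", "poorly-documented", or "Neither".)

poorly-documented

The expert witness pays 36; no expert pays 28.
well-documented: assigned the expert witness, nets 36 − 4 = 32; deviating to no expert nets 28.
poorly-documented: assigned no expert, nets 28; deviating to the expert witness nets 36 − 7 = 29.
The poorly-documented type gains 1 by deviating.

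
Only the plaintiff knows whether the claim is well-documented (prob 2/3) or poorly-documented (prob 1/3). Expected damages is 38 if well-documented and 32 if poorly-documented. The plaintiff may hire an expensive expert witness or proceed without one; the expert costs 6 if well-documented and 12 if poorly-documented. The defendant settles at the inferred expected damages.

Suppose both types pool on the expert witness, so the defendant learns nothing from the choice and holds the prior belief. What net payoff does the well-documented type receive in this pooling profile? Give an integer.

30

Pooled settlement = 2/3·38 + 1/3·32 = 36.
well-documented pays cost 6 for the expert witness, so net payoff = 36 − 6 = 30.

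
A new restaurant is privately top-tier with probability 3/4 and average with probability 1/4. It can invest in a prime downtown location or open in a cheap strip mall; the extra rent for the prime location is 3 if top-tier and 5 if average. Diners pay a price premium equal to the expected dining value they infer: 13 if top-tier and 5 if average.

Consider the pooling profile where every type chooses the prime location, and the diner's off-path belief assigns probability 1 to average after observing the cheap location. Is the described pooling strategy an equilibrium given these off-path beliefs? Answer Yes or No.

On path, the diner holds the prior and pays 3/4·13 + 1/4·5 = 11. Off path (the cheap location), believing average, it pays 5.
top-tier: the prime location nets 11 − 3 = 8; the cheap location nets 5. top-tier stays.
average: the prime location nets 11 − 5 = 6; the cheap location nets 5. average stays.
No type deviates, so pooling is sustained.

Yes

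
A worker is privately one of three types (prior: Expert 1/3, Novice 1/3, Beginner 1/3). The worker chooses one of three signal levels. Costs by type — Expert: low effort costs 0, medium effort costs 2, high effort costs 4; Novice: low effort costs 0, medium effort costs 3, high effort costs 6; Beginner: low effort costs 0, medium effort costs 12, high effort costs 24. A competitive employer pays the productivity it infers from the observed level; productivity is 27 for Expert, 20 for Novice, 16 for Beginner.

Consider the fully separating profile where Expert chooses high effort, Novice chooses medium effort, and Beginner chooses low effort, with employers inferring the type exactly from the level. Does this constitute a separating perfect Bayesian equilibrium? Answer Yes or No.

Separating wages: high effort → 27, medium effort → 20, low effort → 16.
Expert (assigned high effort): low effort: 16 − 0 = 16; medium effort: 20 − 2 = 18; high effort: 27 − 4 = 23. Expert stays.
Novice (assigned medium effort): low effort: 16 − 0 = 16; medium effort: 20 − 3 = 17; high effort: 27 − 6 = 21. Novice prefers high effort.
Beginner (assigned low effort): low effort: 16 − 0 = 16; medium effort: 20 − 12 = 8; high effort: 27 − 24 = 3. Beginner stays.
At least one type deviates; the separating profile fails.

No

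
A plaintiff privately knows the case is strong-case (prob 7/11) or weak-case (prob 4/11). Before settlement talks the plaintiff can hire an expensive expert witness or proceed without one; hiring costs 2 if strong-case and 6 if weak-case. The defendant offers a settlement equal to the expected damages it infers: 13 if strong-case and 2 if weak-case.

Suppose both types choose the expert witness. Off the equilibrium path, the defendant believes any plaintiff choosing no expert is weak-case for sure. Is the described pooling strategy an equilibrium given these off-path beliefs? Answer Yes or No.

Yes

On path, the defendant holds the prior and pays 7/11·13 + 4/11·2 = 9. Off path (no expert), believing weak-case, it pays 2.
strong-case: the expert witness nets 9 − 2 = 7; no expert nets 2. strong-case stays.
weak-case: the expert witness nets 9 − 6 = 3; no expert nets 2. weak-case stays.
No type deviates, so pooling is sustained.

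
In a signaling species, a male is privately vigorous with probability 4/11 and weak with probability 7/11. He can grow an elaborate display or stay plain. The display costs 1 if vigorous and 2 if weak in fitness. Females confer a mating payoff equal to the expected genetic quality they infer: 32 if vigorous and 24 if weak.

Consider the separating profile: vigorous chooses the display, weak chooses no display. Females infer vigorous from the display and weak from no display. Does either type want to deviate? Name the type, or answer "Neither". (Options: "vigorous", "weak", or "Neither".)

The display pays 32; no display pays 24.
vigorous: assigned the display, nets 32 − 1 = 31; deviating to no display nets 24.
weak: assigned no display, nets 24; deviating to the display nets 32 − 2 = 30.
The weak type gains 6 by deviating.

weak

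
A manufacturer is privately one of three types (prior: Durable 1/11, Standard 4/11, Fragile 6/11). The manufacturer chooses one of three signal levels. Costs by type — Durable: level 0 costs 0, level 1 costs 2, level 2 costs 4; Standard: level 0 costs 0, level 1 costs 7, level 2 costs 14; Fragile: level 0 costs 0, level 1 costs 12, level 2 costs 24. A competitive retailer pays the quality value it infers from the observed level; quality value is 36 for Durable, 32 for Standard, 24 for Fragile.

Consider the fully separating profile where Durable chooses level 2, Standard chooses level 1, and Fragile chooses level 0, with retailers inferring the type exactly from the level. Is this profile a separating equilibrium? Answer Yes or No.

Separating prices: level 2 → 36, level 1 → 32, level 0 → 24.
Durable (assigned level 2): level 0: 24 − 0 = 24; level 1: 32 − 2 = 30; level 2: 36 − 4 = 32. Durable stays.
Standard (assigned level 1): level 0: 24 − 0 = 24; level 1: 32 − 7 = 25; level 2: 36 − 14 = 22. Standard stays.
Fragile (assigned level 0): level 0: 24 − 0 = 24; level 1: 32 − 12 = 20; level 2: 36 − 24 = 12. Fragile stays.
Every type prefers its assigned level; separation holds.

Yes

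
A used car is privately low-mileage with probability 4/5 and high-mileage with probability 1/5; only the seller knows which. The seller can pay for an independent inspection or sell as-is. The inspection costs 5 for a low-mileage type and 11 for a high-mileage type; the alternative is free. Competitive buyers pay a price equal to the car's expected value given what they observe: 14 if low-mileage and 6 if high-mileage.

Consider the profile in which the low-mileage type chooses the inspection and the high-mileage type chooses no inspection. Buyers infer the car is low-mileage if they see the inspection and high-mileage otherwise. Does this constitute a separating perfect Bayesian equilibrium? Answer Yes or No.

Yes

Under these beliefs, the inspection earns price 14 and no inspection earns price 6.
low-mileage: the inspection nets 14 − 5 = 9; no inspection nets 6. low-mileage prefers the inspection.
high-mileage: the inspection nets 14 − 11 = 3; no inspection nets 6. high-mileage prefers no inspection.
Neither type deviates, so the separating profile is an equilibrium.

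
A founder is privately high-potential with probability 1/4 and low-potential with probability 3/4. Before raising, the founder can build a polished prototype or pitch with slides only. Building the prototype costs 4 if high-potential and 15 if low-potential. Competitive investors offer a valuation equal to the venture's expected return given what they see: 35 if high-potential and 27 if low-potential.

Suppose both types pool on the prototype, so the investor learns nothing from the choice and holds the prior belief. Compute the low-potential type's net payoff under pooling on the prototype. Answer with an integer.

Pooled valuation = 1/4·35 + 3/4·27 = 29.
low-potential pays cost 15 for the prototype, so net payoff = 29 − 15 = 14.

14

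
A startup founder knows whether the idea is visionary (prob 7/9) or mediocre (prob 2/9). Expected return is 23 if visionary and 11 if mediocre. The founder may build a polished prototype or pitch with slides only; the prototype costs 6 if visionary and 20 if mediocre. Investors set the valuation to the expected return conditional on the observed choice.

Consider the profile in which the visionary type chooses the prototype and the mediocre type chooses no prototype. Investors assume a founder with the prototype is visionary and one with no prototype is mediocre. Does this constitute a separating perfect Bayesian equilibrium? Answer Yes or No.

Yes

Under these beliefs, the prototype earns valuation 23 and no prototype earns valuation 11.
visionary: the prototype nets 23 − 6 = 17; no prototype nets 11. visionary prefers the prototype.
mediocre: the prototype nets 23 − 20 = 3; no prototype nets 11. mediocre prefers no prototype.
Neither type deviates, so the separating profile is an equilibrium.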